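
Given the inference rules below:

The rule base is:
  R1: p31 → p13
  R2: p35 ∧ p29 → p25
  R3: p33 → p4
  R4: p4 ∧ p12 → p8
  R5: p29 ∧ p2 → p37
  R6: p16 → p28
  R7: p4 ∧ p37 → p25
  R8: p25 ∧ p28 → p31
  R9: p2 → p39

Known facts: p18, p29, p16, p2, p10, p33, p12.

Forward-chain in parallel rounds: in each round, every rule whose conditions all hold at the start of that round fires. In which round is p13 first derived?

Round 1 — R3, R5, R6, R9, derive p4, p37, p28, p39.
Round 2 — R4, R7, derive p8, p25.
Round 3 — R8, derive p31.
Round 4 — R1, derive p13.
p13 first appears in round 4.

4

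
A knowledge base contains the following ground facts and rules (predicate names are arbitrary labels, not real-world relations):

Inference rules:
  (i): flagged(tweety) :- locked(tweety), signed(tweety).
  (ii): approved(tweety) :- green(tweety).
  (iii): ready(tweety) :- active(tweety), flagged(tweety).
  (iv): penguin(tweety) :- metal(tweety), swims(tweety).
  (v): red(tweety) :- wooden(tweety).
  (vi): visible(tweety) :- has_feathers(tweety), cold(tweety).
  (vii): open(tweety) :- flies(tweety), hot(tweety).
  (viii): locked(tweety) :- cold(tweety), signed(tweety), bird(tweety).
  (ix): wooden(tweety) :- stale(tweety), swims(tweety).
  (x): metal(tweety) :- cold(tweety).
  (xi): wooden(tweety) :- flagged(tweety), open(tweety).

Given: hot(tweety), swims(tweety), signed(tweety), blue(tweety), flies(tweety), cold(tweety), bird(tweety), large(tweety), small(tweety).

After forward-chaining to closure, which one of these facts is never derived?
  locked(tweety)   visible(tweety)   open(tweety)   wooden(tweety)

Round 1: (vii) [open(tweety) :- flies(tweety), hot(tweety).]; (viii) [locked(tweety) :- cold(tweety), signed(tweety), bird(tweety).]; (x) [metal(tweety) :- cold(tweety).]. New: open(tweety), locked(tweety), metal(tweety).
Round 2: (i) [flagged(tweety) :- locked(tweety), signed(tweety).]; (iv) [penguin(tweety) :- metal(tweety), swims(tweety).]. New: flagged(tweety), penguin(tweety).
Round 3: (xi) [wooden(tweety) :- flagged(tweety), open(tweety).]. New: wooden(tweety).
Round 4: (v) [red(tweety) :- wooden(tweety).]. New: red(tweety).
Derived: locked(tweety) (round 1), open(tweety) (round 1), wooden(tweety) (round 3). visible(tweety) never appears in any round.

visible(tweety)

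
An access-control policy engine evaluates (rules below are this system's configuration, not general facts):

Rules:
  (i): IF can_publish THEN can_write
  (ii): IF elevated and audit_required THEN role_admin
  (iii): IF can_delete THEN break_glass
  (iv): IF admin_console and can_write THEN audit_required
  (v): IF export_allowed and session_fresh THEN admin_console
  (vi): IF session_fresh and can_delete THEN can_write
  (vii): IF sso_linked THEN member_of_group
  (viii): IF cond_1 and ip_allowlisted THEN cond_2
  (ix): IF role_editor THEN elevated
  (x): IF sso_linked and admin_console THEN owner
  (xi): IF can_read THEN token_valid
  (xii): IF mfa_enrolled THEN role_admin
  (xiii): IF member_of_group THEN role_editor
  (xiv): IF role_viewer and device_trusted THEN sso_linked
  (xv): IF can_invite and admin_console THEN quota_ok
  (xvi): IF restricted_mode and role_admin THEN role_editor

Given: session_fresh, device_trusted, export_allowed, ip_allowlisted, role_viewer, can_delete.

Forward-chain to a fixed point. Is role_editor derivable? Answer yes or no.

yes

Round 1 fires (iii), (v), (vi), (xiv), giving break_glass, admin_console, can_write, sso_linked.
Round 2 fires (iv), (vii), (x), giving audit_required, member_of_group, owner.
Round 3 fires (xiii), giving role_editor.
Round 4 fires (ix), giving elevated.
Round 5 fires (ii), giving role_admin.
role_editor appears in round 3, so it is derivable.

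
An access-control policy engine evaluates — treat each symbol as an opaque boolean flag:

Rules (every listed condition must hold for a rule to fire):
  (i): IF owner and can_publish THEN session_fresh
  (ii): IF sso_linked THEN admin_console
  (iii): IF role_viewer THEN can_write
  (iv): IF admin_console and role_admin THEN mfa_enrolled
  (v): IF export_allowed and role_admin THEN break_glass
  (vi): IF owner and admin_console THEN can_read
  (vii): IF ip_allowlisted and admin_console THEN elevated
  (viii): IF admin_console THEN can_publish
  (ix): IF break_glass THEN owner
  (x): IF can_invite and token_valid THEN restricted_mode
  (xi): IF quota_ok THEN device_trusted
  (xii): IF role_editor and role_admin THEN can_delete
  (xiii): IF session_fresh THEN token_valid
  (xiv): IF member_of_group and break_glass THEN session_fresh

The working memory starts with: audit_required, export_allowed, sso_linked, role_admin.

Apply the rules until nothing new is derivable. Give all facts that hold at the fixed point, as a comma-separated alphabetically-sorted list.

Round 1 fires (ii), (v), giving admin_console, break_glass.
Round 2 fires (iv), (viii), (ix), giving mfa_enrolled, can_publish, owner.
Round 3 fires (i), (vi), giving session_fresh, can_read.
Round 4 fires (xiii), giving token_valid.

admin_console, audit_required, break_glass, can_publish, can_read, export_allowed, mfa_enrolled, owner, role_admin, session_fresh, sso_linked, token_valid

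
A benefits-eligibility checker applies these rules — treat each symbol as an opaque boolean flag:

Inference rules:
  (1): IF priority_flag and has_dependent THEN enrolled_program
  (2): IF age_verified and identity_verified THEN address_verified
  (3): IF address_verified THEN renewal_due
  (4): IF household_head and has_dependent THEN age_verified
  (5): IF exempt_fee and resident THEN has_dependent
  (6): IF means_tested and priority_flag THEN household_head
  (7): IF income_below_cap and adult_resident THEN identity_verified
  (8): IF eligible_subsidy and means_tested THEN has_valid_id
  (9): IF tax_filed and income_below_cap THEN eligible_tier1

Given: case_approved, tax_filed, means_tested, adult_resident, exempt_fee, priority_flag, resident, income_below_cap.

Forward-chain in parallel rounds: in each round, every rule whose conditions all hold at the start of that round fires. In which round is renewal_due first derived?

4

Round 1 — (5), (6), (7), (9), derive has_dependent, household_head, identity_verified, eligible_tier1.
Round 2 — (1), (4), derive enrolled_program, age_verified.
Round 3 — (2), derive address_verified.
Round 4 — (3), derive renewal_due.
renewal_due first appears in round 4.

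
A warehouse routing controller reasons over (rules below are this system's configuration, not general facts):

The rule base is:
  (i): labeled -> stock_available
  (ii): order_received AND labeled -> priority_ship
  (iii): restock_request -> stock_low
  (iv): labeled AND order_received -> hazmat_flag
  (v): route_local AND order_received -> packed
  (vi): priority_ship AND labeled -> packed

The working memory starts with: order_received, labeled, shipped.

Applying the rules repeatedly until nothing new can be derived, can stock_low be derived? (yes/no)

Round 1 fires (i), (ii), (iv), giving stock_available, priority_ship, hazmat_flag.
Round 2 fires (vi), giving packed.
Fixed point reached. stock_low is concluded only by (iii); (iii) needs restock_request (never derived).

no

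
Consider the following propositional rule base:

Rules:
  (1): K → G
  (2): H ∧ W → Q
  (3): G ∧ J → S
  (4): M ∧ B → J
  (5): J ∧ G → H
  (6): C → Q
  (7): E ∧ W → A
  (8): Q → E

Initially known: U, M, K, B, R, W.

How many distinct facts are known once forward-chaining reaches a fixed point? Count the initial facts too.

Round 1: (1) [K → G]; (4) [M ∧ B → J]. Adds G, J.
Round 2: (3) [G ∧ J → S]; (5) [J ∧ G → H]. Adds S, H.
Round 3: (2) [H ∧ W → Q]. Adds Q.
Round 4: (8) [Q → E]. Adds E.
Round 5: (7) [E ∧ W → A]. Adds A.
Closure: {A, B, E, G, H, J, K, M, Q, R, S, U, W} — 13 facts.

13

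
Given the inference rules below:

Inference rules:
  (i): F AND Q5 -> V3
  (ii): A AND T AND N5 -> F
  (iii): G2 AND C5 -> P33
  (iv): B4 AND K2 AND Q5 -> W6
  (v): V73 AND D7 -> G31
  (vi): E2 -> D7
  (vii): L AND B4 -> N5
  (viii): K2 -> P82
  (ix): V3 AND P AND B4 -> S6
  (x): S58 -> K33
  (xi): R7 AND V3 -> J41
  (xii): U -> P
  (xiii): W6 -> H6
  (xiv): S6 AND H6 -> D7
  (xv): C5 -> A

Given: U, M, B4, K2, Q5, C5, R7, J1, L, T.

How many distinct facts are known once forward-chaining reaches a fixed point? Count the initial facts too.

21

Round 1 — (iv), (vii), (viii), (xii), (xv), derive W6, N5, P82, P, A.
Round 2 — (ii), (xiii), derive F, H6.
Round 3 — (i), derive V3.
Round 4 — (ix), (xi), derive S6, J41.
Round 5 — (xiv), derive D7.
Closure: {A, B4, C5, D7, F, H6, J1, J41, K2, L, M, N5, P, P82, Q5, R7, S6, T, U, V3, W6} — 21 facts.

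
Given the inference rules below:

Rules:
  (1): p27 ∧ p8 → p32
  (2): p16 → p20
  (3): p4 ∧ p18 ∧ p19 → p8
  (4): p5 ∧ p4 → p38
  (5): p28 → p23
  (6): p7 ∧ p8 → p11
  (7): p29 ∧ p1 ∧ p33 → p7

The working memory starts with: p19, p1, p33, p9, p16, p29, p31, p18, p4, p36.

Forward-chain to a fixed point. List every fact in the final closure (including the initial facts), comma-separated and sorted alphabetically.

[1] (2) [p16 → p20]; (3) [p4 ∧ p18 ∧ p19 → p8]; (7) [p29 ∧ p1 ∧ p33 → p7]. ⇒ new: p20, p8, p7.
[2] (6) [p7 ∧ p8 → p11]. ⇒ new: p11.

p1, p11, p16, p18, p19, p20, p29, p31, p33, p36, p4, p7, p8, p9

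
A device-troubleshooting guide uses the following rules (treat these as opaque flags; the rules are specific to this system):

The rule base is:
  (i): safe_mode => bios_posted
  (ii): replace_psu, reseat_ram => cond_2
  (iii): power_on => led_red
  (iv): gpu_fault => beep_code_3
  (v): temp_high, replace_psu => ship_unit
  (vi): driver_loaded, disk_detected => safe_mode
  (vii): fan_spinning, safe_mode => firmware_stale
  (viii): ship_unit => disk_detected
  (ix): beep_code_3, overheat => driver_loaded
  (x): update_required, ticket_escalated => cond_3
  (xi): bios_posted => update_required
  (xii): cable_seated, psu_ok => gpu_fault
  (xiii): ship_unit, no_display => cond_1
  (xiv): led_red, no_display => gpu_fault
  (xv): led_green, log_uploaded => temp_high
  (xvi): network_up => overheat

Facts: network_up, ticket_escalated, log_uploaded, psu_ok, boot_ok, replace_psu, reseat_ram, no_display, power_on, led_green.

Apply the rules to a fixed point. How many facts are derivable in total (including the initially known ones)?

24

[1] (ii) [replace_psu, reseat_ram => cond_2]; (iii) [power_on => led_red]; (xv) [led_green, log_uploaded => temp_high]; (xvi) [network_up => overheat]. ⇒ new: cond_2, led_red, temp_high, overheat.
[2] (v) [temp_high, replace_psu => ship_unit]; (xiv) [led_red, no_display => gpu_fault]. ⇒ new: ship_unit, gpu_fault.
[3] (iv) [gpu_fault => beep_code_3]; (viii) [ship_unit => disk_detected]; (xiii) [ship_unit, no_display => cond_1]. ⇒ new: beep_code_3, disk_detected, cond_1.
[4] (ix) [beep_code_3, overheat => driver_loaded]. ⇒ new: driver_loaded.
[5] (vi) [driver_loaded, disk_detected => safe_mode]. ⇒ new: safe_mode.
[6] (i) [safe_mode => bios_posted]. ⇒ new: bios_posted.
[7] (xi) [bios_posted => update_required]. ⇒ new: update_required.
[8] (x) [update_required, ticket_escalated => cond_3]. ⇒ new: cond_3.
Closure: {beep_code_3, bios_posted, boot_ok, cond_1, cond_2, cond_3, disk_detected, driver_loaded, gpu_fault, led_green, led_red, log_uploaded, network_up, no_display, overheat, power_on, psu_ok, replace_psu, reseat_ram, safe_mode, ship_unit, temp_high, ticket_escalated, update_required} — 24 facts.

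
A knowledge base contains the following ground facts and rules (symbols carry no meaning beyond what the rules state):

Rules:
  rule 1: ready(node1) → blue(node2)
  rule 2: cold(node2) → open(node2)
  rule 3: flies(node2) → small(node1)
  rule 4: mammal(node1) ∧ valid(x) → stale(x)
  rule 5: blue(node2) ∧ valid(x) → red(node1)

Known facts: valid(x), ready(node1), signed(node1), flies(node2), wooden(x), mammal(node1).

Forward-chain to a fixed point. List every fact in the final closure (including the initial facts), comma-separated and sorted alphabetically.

Round 1 fires rule 1, rule 3, rule 4, giving blue(node2), small(node1), stale(x).
Round 2 fires rule 5, giving red(node1).

blue(node2), flies(node2), mammal(node1), ready(node1), red(node1), signed(node1), small(node1), stale(x), valid(x), wooden(x)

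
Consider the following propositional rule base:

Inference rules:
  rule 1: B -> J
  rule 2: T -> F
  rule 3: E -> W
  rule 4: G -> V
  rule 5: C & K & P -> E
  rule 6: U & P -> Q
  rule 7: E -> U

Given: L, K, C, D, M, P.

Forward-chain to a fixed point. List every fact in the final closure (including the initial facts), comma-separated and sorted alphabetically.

C, D, E, K, L, M, P, Q, U, W

[1] rule 5 [C & K & P -> E]. ⇒ new: E.
[2] rule 3 [E -> W]; rule 7 [E -> U]. ⇒ new: W, U.
[3] rule 6 [U & P -> Q]. ⇒ new: Q.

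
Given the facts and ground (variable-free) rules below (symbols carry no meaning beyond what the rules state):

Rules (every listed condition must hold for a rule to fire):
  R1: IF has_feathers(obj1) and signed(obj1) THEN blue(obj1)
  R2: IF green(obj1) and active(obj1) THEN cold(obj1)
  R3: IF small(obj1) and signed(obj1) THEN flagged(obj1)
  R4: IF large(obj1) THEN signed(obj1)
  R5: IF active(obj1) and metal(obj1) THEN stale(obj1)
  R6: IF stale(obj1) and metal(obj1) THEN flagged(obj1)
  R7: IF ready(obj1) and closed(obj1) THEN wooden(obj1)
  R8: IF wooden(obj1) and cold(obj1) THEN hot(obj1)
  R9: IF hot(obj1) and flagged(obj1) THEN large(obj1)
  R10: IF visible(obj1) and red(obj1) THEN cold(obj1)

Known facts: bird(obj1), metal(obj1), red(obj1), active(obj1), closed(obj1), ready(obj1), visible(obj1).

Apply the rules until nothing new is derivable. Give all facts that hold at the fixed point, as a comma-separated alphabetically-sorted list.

active(obj1), bird(obj1), closed(obj1), cold(obj1), flagged(obj1), hot(obj1), large(obj1), metal(obj1), ready(obj1), red(obj1), signed(obj1), stale(obj1), visible(obj1), wooden(obj1)

Round 1 fires R5, R7, R10, giving stale(obj1), wooden(obj1), cold(obj1).
Round 2 fires R6, R8, giving flagged(obj1), hot(obj1).
Round 3 fires R9, giving large(obj1).
Round 4 fires R4, giving signed(obj1).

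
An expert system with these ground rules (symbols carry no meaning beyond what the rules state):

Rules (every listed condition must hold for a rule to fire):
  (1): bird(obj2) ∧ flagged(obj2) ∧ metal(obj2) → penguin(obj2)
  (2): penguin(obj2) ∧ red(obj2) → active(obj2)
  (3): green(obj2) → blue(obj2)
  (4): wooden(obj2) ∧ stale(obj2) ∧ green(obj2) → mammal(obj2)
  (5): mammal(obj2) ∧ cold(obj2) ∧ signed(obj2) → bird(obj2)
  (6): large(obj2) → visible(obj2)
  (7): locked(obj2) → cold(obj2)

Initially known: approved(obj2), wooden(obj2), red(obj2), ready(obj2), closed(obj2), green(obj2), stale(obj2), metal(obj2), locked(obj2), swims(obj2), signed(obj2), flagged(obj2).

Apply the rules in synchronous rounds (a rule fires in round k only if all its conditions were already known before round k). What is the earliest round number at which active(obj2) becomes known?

4

Round 1: (3) [green(obj2) → blue(obj2)]; (4) [wooden(obj2) ∧ stale(obj2) ∧ green(obj2) → mammal(obj2)]; (7) [locked(obj2) → cold(obj2)]. Adds blue(obj2), mammal(obj2), cold(obj2).
Round 2: (5) [mammal(obj2) ∧ cold(obj2) ∧ signed(obj2) → bird(obj2)]. Adds bird(obj2).
Round 3: (1) [bird(obj2) ∧ flagged(obj2) ∧ metal(obj2) → penguin(obj2)]. Adds penguin(obj2).
Round 4: (2) [penguin(obj2) ∧ red(obj2) → active(obj2)]. Adds active(obj2).
active(obj2) first appears in round 4.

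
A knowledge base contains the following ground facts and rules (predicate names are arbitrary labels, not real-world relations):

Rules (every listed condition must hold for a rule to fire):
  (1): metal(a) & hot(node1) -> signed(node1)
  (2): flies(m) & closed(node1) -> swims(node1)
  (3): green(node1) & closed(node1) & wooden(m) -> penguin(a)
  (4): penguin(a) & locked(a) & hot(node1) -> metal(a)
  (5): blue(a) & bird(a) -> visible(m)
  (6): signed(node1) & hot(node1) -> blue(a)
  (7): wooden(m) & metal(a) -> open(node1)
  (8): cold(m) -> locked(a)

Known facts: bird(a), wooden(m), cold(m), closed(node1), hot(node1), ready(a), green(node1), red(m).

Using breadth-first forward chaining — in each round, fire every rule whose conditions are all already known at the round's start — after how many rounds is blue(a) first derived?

Round 1 — (3), (8), derive penguin(a), locked(a).
Round 2 — (4), derive metal(a).
Round 3 — (1), (7), derive signed(node1), open(node1).
Round 4 — (6), derive blue(a).
blue(a) first appears in round 4.

4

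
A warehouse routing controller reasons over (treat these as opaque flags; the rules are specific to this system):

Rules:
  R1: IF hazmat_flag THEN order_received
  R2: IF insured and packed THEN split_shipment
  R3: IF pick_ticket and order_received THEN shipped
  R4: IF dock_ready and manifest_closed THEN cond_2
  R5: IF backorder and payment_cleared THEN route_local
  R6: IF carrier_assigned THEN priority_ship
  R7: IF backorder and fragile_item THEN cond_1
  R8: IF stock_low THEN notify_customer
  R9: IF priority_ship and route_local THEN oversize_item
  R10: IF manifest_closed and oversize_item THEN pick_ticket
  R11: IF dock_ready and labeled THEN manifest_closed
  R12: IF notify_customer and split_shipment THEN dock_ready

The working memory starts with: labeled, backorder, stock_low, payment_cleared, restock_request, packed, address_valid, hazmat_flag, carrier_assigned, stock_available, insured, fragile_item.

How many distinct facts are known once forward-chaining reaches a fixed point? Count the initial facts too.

24

Round 1 — R1, R2, R5, R6, R7, R8, derive order_received, split_shipment, route_local, priority_ship, cond_1, notify_customer.
Round 2 — R9, R12, derive oversize_item, dock_ready.
Round 3 — R11, derive manifest_closed.
Round 4 — R4, R10, derive cond_2, pick_ticket.
Round 5 — R3, derive shipped.
Closure: {address_valid, backorder, carrier_assigned, cond_1, cond_2, dock_ready, fragile_item, hazmat_flag, insured, labeled, manifest_closed, notify_customer, order_received, oversize_item, packed, payment_cleared, pick_ticket, priority_ship, restock_request, route_local, shipped, split_shipment, stock_available, stock_low} — 24 facts.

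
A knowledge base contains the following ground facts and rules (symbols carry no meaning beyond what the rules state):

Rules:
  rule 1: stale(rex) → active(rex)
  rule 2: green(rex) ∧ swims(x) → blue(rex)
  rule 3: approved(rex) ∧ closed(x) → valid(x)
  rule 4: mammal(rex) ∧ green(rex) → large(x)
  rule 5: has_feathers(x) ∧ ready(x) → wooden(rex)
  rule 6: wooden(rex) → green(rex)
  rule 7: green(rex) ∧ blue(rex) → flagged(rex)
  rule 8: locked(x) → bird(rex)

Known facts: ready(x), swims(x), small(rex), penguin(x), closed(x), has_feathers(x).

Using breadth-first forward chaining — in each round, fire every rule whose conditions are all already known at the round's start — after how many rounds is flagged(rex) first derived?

4

Round 1: rule 5 [has_feathers(x) ∧ ready(x) → wooden(rex)]. Adds wooden(rex).
Round 2: rule 6 [wooden(rex) → green(rex)]. Adds green(rex).
Round 3: rule 2 [green(rex) ∧ swims(x) → blue(rex)]. Adds blue(rex).
Round 4: rule 7 [green(rex) ∧ blue(rex) → flagged(rex)]. Adds flagged(rex).
flagged(rex) first appears in round 4.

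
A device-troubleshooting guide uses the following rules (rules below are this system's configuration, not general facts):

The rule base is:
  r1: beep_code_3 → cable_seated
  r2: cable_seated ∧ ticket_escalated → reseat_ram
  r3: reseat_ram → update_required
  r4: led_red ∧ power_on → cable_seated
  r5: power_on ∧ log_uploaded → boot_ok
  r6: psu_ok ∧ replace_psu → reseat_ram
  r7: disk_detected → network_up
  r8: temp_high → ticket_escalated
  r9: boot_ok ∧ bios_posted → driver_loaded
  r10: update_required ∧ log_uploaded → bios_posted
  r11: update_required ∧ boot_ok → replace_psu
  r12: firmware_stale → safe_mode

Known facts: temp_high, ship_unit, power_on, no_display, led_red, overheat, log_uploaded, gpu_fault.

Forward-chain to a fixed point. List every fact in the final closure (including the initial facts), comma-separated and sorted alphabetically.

bios_posted, boot_ok, cable_seated, driver_loaded, gpu_fault, led_red, log_uploaded, no_display, overheat, power_on, replace_psu, reseat_ram, ship_unit, temp_high, ticket_escalated, update_required

Round 1: r4 [led_red ∧ power_on → cable_seated]; r5 [power_on ∧ log_uploaded → boot_ok]; r8 [temp_high → ticket_escalated]. New: cable_seated, boot_ok, ticket_escalated.
Round 2: r2 [cable_seated ∧ ticket_escalated → reseat_ram]. New: reseat_ram.
Round 3: r3 [reseat_ram → update_required]. New: update_required.
Round 4: r10 [update_required ∧ log_uploaded → bios_posted]; r11 [update_required ∧ boot_ok → replace_psu]. New: bios_posted, replace_psu.
Round 5: r9 [boot_ok ∧ bios_posted → driver_loaded]. New: driver_loaded.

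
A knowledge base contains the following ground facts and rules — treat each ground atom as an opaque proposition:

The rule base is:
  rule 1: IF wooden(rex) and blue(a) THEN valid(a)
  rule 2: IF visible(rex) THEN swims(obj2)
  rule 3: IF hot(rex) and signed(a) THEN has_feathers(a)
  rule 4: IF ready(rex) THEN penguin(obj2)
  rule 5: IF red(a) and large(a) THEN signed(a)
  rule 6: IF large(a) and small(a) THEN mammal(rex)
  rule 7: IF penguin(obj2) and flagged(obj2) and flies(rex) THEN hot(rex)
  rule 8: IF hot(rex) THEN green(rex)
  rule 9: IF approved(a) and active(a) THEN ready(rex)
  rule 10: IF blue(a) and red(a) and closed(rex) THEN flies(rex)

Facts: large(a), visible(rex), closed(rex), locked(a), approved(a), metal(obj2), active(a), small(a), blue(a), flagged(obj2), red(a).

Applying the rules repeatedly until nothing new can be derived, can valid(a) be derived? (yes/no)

no

Round 1 — rule 2, rule 5, rule 6, rule 9, rule 10, derive swims(obj2), signed(a), mammal(rex), ready(rex), flies(rex).
Round 2 — rule 4, derive penguin(obj2).
Round 3 — rule 7, derive hot(rex).
Round 4 — rule 3, rule 8, derive has_feathers(a), green(rex).
Fixed point reached. valid(a) is concluded only by rule 1; rule 1 needs wooden(rex) (never derived).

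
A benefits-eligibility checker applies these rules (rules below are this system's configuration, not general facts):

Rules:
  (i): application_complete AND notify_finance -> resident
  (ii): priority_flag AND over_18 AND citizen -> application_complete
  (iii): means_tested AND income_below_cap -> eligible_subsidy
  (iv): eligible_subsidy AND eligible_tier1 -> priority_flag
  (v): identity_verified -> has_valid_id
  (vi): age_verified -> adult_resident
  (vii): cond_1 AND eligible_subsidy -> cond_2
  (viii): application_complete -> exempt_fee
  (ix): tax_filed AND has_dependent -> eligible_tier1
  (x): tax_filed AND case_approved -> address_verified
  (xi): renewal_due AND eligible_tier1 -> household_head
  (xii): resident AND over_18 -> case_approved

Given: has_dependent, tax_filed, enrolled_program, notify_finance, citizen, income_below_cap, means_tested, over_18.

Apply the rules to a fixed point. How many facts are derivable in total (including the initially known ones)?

16

Round 1 — (iii), (ix), derive eligible_subsidy, eligible_tier1.
Round 2 — (iv), derive priority_flag.
Round 3 — (ii), derive application_complete.
Round 4 — (i), (viii), derive resident, exempt_fee.
Round 5 — (xii), derive case_approved.
Round 6 — (x), derive address_verified.
Closure: {address_verified, application_complete, case_approved, citizen, eligible_subsidy, eligible_tier1, enrolled_program, exempt_fee, has_dependent, income_below_cap, means_tested, notify_finance, over_18, priority_flag, resident, tax_filed} — 16 facts.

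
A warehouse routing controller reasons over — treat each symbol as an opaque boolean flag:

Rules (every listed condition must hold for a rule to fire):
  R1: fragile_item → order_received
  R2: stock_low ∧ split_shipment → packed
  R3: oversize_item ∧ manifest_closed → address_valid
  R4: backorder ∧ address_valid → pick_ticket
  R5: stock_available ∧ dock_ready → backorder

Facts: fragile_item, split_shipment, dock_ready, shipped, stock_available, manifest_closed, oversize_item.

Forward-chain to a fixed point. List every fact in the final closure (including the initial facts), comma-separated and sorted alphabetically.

address_valid, backorder, dock_ready, fragile_item, manifest_closed, order_received, oversize_item, pick_ticket, shipped, split_shipment, stock_available

Round 1 — R1, R3, R5, derive order_received, address_valid, backorder.
Round 2 — R4, derive pick_ticket.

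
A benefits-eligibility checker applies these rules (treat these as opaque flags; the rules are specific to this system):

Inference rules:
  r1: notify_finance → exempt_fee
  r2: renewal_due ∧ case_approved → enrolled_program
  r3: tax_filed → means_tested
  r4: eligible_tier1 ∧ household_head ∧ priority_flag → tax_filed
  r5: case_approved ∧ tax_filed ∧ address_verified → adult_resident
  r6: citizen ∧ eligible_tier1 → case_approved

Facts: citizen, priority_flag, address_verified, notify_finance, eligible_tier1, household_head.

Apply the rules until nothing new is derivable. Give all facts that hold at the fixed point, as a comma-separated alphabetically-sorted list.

Round 1: r1 [notify_finance → exempt_fee]; r4 [eligible_tier1 ∧ household_head ∧ priority_flag → tax_filed]; r6 [citizen ∧ eligible_tier1 → case_approved]. Adds exempt_fee, tax_filed, case_approved.
Round 2: r3 [tax_filed → means_tested]; r5 [case_approved ∧ tax_filed ∧ address_verified → adult_resident]. Adds means_tested, adult_resident.

address_verified, adult_resident, case_approved, citizen, eligible_tier1, exempt_fee, household_head, means_tested, notify_finance, priority_flag, tax_filed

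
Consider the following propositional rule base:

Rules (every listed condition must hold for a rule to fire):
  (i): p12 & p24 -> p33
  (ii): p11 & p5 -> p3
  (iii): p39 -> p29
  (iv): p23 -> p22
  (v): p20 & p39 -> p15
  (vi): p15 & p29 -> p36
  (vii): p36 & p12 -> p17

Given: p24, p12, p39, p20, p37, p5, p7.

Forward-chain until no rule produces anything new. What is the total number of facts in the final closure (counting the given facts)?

Round 1 fires (i), (iii), (v), giving p33, p29, p15.
Round 2 fires (vi), giving p36.
Round 3 fires (vii), giving p17.
Closure: {p12, p15, p17, p20, p24, p29, p33, p36, p37, p39, p5, p7} — 12 facts.

12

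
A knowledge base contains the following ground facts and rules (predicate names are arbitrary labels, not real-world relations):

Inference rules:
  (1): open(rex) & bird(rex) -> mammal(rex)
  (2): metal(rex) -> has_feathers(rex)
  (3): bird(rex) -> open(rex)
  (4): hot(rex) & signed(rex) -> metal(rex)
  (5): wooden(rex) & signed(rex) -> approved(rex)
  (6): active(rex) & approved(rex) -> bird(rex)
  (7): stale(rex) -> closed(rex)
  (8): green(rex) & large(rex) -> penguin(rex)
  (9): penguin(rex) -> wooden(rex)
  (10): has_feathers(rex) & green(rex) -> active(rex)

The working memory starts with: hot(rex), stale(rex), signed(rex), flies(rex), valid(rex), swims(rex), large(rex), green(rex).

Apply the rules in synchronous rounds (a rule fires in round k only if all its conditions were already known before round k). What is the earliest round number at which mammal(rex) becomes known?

Round 1: (4) [hot(rex) & signed(rex) -> metal(rex)]; (7) [stale(rex) -> closed(rex)]; (8) [green(rex) & large(rex) -> penguin(rex)]. Adds metal(rex), closed(rex), penguin(rex).
Round 2: (2) [metal(rex) -> has_feathers(rex)]; (9) [penguin(rex) -> wooden(rex)]. Adds has_feathers(rex), wooden(rex).
Round 3: (5) [wooden(rex) & signed(rex) -> approved(rex)]; (10) [has_feathers(rex) & green(rex) -> active(rex)]. Adds approved(rex), active(rex).
Round 4: (6) [active(rex) & approved(rex) -> bird(rex)]. Adds bird(rex).
Round 5: (3) [bird(rex) -> open(rex)]. Adds open(rex).
Round 6: (1) [open(rex) & bird(rex) -> mammal(rex)]. Adds mammal(rex).
mammal(rex) first appears in round 6.

6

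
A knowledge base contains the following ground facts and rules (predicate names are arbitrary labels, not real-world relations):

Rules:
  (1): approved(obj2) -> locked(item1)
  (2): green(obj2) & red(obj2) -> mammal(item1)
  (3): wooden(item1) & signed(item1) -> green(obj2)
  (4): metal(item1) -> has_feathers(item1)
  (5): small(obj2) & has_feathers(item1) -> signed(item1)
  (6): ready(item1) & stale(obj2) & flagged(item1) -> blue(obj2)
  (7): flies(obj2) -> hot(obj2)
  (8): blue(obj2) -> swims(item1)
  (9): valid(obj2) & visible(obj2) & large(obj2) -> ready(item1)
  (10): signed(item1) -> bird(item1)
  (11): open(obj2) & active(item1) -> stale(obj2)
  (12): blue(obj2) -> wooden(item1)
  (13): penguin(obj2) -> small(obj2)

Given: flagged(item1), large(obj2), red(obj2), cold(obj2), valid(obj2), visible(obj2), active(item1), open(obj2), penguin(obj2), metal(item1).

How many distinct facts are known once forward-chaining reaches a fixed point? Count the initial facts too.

21

Round 1: (4) [metal(item1) -> has_feathers(item1)]; (9) [valid(obj2) & visible(obj2) & large(obj2) -> ready(item1)]; (11) [open(obj2) & active(item1) -> stale(obj2)]; (13) [penguin(obj2) -> small(obj2)]. Adds has_feathers(item1), ready(item1), stale(obj2), small(obj2).
Round 2: (5) [small(obj2) & has_feathers(item1) -> signed(item1)]; (6) [ready(item1) & stale(obj2) & flagged(item1) -> blue(obj2)]. Adds signed(item1), blue(obj2).
Round 3: (8) [blue(obj2) -> swims(item1)]; (10) [signed(item1) -> bird(item1)]; (12) [blue(obj2) -> wooden(item1)]. Adds swims(item1), bird(item1), wooden(item1).
Round 4: (3) [wooden(item1) & signed(item1) -> green(obj2)]. Adds green(obj2).
Round 5: (2) [green(obj2) & red(obj2) -> mammal(item1)]. Adds mammal(item1).
Closure: {active(item1), bird(item1), blue(obj2), cold(obj2), flagged(item1), green(obj2), has_feathers(item1), large(obj2), mammal(item1), metal(item1), open(obj2), penguin(obj2), ready(item1), red(obj2), signed(item1), small(obj2), stale(obj2), swims(item1), valid(obj2), visible(obj2), wooden(item1)} — 21 facts.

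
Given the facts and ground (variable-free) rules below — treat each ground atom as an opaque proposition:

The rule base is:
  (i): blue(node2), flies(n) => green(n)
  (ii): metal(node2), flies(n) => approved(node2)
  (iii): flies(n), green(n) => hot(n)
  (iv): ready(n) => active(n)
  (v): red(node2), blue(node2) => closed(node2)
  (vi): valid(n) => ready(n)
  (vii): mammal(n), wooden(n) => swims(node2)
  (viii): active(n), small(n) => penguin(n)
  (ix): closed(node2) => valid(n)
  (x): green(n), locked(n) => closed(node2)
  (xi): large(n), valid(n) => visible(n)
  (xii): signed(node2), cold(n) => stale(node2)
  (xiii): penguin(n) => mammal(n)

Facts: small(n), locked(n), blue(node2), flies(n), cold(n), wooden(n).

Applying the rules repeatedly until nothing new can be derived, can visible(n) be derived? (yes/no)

Round 1 fires (i), giving green(n).
Round 2 fires (iii), (x), giving hot(n), closed(node2).
Round 3 fires (ix), giving valid(n).
Round 4 fires (vi), giving ready(n).
Round 5 fires (iv), giving active(n).
Round 6 fires (viii), giving penguin(n).
Round 7 fires (xiii), giving mammal(n).
Round 8 fires (vii), giving swims(node2).
Fixed point reached. visible(n) is concluded only by (xi); (xi) needs large(n) (never derived).

no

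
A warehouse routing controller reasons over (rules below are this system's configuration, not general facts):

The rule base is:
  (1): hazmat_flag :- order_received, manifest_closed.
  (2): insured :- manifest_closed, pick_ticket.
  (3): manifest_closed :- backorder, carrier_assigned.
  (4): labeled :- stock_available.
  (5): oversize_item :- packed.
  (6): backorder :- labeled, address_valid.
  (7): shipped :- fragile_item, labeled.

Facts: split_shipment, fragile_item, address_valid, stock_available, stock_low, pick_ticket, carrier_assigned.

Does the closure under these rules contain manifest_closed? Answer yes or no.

yes

Round 1 — (4), derive labeled.
Round 2 — (6), (7), derive backorder, shipped.
Round 3 — (3), derive manifest_closed.
Round 4 — (2), derive insured.
manifest_closed appears in round 3, so it is derivable.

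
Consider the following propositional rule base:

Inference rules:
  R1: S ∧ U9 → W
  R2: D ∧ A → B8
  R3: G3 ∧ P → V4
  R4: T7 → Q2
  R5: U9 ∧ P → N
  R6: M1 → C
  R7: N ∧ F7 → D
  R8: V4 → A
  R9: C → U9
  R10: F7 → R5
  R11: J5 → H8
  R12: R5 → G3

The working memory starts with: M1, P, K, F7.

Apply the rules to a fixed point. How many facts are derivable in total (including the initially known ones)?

13

Round 1 — R6, R10, derive C, R5.
Round 2 — R9, R12, derive U9, G3.
Round 3 — R3, R5, derive V4, N.
Round 4 — R7, R8, derive D, A.
Round 5 — R2, derive B8.
Closure: {A, B8, C, D, F7, G3, K, M1, N, P, R5, U9, V4} — 13 facts.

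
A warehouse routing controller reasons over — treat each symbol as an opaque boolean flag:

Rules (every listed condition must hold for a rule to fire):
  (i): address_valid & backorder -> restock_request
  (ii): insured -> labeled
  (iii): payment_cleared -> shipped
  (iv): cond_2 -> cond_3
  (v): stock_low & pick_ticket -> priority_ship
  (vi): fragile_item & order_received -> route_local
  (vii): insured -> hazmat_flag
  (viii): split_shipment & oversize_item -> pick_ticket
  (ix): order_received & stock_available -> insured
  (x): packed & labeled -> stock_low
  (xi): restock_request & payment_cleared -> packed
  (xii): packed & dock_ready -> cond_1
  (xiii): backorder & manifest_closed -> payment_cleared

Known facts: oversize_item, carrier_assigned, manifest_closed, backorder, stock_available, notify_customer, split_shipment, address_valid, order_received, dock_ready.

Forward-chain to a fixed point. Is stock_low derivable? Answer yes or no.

yes

Round 1 — (i), (viii), (ix), (xiii), derive restock_request, pick_ticket, insured, payment_cleared.
Round 2 — (ii), (iii), (vii), (xi), derive labeled, shipped, hazmat_flag, packed.
Round 3 — (x), (xii), derive stock_low, cond_1.
Round 4 — (v), derive priority_ship.
stock_low appears in round 3, so it is derivable.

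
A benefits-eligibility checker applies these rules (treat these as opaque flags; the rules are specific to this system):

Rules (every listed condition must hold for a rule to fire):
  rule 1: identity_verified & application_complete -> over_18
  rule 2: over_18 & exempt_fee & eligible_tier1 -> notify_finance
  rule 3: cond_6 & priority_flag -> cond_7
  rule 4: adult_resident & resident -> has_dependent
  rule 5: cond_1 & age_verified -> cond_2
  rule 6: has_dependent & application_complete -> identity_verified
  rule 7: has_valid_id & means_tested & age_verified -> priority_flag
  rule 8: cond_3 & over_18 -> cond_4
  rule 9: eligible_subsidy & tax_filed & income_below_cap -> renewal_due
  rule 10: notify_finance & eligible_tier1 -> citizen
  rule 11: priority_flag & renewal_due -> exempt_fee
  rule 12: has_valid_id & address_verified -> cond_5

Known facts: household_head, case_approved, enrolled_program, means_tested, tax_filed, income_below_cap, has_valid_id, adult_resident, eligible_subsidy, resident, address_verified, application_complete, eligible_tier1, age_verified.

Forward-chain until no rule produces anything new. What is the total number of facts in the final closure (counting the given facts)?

Round 1: rule 4 [adult_resident & resident -> has_dependent]; rule 7 [has_valid_id & means_tested & age_verified -> priority_flag]; rule 9 [eligible_subsidy & tax_filed & income_below_cap -> renewal_due]; rule 12 [has_valid_id & address_verified -> cond_5]. Adds has_dependent, priority_flag, renewal_due, cond_5.
Round 2: rule 6 [has_dependent & application_complete -> identity_verified]; rule 11 [priority_flag & renewal_due -> exempt_fee]. Adds identity_verified, exempt_fee.
Round 3: rule 1 [identity_verified & application_complete -> over_18]. Adds over_18.
Round 4: rule 2 [over_18 & exempt_fee & eligible_tier1 -> notify_finance]. Adds notify_finance.
Round 5: rule 10 [notify_finance & eligible_tier1 -> citizen]. Adds citizen.
Closure: {address_verified, adult_resident, age_verified, application_complete, case_approved, citizen, cond_5, eligible_subsidy, eligible_tier1, enrolled_program, exempt_fee, has_dependent, has_valid_id, household_head, identity_verified, income_below_cap, means_tested, notify_finance, over_18, priority_flag, renewal_due, resident, tax_filed} — 23 facts.

23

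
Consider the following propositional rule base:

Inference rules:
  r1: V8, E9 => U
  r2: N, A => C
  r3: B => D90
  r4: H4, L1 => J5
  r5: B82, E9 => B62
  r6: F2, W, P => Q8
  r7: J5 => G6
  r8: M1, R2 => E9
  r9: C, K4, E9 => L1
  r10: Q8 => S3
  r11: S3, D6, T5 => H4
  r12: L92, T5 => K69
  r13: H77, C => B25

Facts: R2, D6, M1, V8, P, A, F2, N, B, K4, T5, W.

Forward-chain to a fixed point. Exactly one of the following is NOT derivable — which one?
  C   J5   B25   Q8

B25

[1] r2 [N, A => C]; r3 [B => D90]; r6 [F2, W, P => Q8]; r8 [M1, R2 => E9]. ⇒ new: C, D90, Q8, E9.
[2] r1 [V8, E9 => U]; r9 [C, K4, E9 => L1]; r10 [Q8 => S3]. ⇒ new: U, L1, S3.
[3] r11 [S3, D6, T5 => H4]. ⇒ new: H4.
[4] r4 [H4, L1 => J5]. ⇒ new: J5.
[5] r7 [J5 => G6]. ⇒ new: G6.
Derived: J5 (round 4), C (round 1), Q8 (round 1). B25 never appears in any round.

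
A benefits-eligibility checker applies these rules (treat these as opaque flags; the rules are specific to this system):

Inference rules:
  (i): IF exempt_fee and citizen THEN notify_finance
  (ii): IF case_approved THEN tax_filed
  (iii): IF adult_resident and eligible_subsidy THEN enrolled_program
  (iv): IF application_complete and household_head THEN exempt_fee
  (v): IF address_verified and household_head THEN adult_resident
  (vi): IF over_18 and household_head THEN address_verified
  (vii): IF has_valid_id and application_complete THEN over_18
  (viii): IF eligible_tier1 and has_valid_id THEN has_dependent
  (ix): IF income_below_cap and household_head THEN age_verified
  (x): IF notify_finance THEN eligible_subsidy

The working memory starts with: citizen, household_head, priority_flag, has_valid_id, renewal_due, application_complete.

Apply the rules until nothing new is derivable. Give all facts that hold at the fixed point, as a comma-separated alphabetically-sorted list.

address_verified, adult_resident, application_complete, citizen, eligible_subsidy, enrolled_program, exempt_fee, has_valid_id, household_head, notify_finance, over_18, priority_flag, renewal_due

Round 1 fires (iv), (vii), giving exempt_fee, over_18.
Round 2 fires (i), (vi), giving notify_finance, address_verified.
Round 3 fires (v), (x), giving adult_resident, eligible_subsidy.
Round 4 fires (iii), giving enrolled_program.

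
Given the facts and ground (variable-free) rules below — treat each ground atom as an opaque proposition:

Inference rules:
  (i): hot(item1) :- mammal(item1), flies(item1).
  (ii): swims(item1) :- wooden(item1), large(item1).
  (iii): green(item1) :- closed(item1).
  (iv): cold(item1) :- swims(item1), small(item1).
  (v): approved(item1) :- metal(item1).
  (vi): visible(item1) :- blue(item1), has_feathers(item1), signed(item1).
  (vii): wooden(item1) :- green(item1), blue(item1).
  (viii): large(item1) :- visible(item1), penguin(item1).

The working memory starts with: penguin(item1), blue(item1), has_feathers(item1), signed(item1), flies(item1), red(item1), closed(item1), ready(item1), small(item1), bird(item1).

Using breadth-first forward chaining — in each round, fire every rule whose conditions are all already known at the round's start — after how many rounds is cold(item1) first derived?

Round 1: (iii) [green(item1) :- closed(item1).]; (vi) [visible(item1) :- blue(item1), has_feathers(item1), signed(item1).]. New: green(item1), visible(item1).
Round 2: (vii) [wooden(item1) :- green(item1), blue(item1).]; (viii) [large(item1) :- visible(item1), penguin(item1).]. New: wooden(item1), large(item1).
Round 3: (ii) [swims(item1) :- wooden(item1), large(item1).]. New: swims(item1).
Round 4: (iv) [cold(item1) :- swims(item1), small(item1).]. New: cold(item1).
cold(item1) first appears in round 4.

4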